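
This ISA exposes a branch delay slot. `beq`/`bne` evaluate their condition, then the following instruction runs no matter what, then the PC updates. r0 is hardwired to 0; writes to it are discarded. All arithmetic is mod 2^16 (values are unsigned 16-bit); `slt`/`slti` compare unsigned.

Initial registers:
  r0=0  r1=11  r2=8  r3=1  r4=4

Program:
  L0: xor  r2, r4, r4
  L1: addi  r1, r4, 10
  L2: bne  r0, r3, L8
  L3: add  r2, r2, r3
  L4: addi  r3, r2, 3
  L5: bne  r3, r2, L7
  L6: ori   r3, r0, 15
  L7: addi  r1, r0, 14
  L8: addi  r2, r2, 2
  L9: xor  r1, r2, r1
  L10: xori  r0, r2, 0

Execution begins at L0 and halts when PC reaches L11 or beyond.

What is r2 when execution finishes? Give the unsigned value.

3

[0] xor  r2, r4, r4  →  {r0:0, r1:11, r2:0, r3:1, r4:4}
[1] addi  r1, r4, 10  →  {r0:0, r1:14, r2:0, r3:1, r4:4}
[2] bne  r0, r3, L8  →  {r0:0, r1:14, r2:0, r3:1, r4:4}  ⟨branch taken⟩
[3] add  r2, r2, r3  →  {r0:0, r1:14, r2:1, r3:1, r4:4}
[8] addi  r2, r2, 2  →  {r0:0, r1:14, r2:3, r3:1, r4:4}
[9] xor  r1, r2, r1  →  {r0:0, r1:13, r2:3, r3:1, r4:4}
[10] xori  r0, r2, 0  →  {r0:0, r1:13, r2:3, r3:1, r4:4}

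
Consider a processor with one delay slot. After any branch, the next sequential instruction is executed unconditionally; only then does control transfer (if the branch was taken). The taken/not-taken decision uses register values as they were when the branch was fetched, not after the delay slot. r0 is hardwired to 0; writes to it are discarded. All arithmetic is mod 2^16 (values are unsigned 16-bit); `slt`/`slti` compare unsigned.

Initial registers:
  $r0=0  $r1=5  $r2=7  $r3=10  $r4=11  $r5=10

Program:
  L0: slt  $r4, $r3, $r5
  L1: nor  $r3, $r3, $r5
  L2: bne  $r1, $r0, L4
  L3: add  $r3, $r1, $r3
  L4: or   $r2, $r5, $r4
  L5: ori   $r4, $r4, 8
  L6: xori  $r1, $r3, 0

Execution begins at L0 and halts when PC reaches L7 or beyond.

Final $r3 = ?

65530

[0] slt  $r4, $r3, $r5  →  {$r0:0, $r1:5, $r2:7, $r3:10, $r4:0, $r5:10}
[1] nor  $r3, $r3, $r5  →  {$r0:0, $r1:5, $r2:7, $r3:65525, $r4:0, $r5:10}
[2] bne  $r1, $r0, L4  →  {$r0:0, $r1:5, $r2:7, $r3:65525, $r4:0, $r5:10}  ⟨branch taken⟩
[3] add  $r3, $r1, $r3  →  {$r0:0, $r1:5, $r2:7, $r3:65530, $r4:0, $r5:10}
[4] or   $r2, $r5, $r4  →  {$r0:0, $r1:5, $r2:10, $r3:65530, $r4:0, $r5:10}
[5] ori   $r4, $r4, 8  →  {$r0:0, $r1:5, $r2:10, $r3:65530, $r4:8, $r5:10}
[6] xori  $r1, $r3, 0  →  {$r0:0, $r1:65530, $r2:10, $r3:65530, $r4:8, $r5:10}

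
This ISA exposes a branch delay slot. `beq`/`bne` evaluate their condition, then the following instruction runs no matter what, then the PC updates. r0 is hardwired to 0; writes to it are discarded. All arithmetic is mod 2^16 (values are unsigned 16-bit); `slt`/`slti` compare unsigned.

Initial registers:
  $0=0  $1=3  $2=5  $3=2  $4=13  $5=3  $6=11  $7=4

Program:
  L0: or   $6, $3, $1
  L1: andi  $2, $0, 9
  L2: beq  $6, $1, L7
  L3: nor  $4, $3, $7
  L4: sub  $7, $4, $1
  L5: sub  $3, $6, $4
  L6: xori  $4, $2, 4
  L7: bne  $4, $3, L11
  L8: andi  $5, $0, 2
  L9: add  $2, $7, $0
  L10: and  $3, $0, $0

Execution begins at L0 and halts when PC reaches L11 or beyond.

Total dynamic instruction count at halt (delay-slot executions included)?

6

  step pc=0: or   $6, $3, $1  regs=(0,3,5,2,13,3,3,4)
  step pc=1: andi  $2, $0, 9  regs=(0,3,0,2,13,3,3,4)
  step pc=2: beq  $6, $1, L7  cond=T  regs=(0,3,0,2,13,3,3,4)
  step pc=3: nor  $4, $3, $7  regs=(0,3,0,2,65529,3,3,4)
  step pc=7: bne  $4, $3, L11  cond=T  regs=(0,3,0,2,65529,3,3,4)
  step pc=8: andi  $5, $0, 2  regs=(0,3,0,2,65529,0,3,4)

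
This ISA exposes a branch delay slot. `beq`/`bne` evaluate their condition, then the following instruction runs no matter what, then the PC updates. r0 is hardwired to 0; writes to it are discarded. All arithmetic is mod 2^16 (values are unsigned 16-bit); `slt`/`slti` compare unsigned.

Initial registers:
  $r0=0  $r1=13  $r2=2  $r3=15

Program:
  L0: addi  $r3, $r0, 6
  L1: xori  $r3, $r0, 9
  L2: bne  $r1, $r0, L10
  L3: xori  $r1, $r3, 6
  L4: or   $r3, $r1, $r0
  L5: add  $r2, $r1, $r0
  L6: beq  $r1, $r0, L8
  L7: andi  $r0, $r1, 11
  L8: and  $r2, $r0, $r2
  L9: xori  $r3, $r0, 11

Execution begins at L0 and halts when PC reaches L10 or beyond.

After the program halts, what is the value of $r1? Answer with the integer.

15

[0] addi  $r3, $r0, 6  →  {$r0:0, $r1:13, $r2:2, $r3:6}
[1] xori  $r3, $r0, 9  →  {$r0:0, $r1:13, $r2:2, $r3:9}
[2] bne  $r1, $r0, L10  →  {$r0:0, $r1:13, $r2:2, $r3:9}  ⟨branch taken⟩
[3] xori  $r1, $r3, 6  →  {$r0:0, $r1:15, $r2:2, $r3:9}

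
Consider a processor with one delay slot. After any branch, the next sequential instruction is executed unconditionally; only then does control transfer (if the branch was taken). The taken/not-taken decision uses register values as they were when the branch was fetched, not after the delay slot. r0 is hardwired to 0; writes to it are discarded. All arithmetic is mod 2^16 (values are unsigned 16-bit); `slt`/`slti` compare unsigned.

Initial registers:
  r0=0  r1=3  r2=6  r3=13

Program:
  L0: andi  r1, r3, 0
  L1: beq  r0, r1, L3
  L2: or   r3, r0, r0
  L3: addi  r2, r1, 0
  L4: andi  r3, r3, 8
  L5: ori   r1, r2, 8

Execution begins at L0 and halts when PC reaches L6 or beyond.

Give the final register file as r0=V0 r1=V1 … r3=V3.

r0=0 r1=8 r2=0 r3=0

  step pc=0: andi  r1, r3, 0  regs=(0,0,6,13)
  step pc=1: beq  r0, r1, L3  cond=T  regs=(0,0,6,13)
  step pc=2: or   r3, r0, r0  regs=(0,0,6,0)
  step pc=3: addi  r2, r1, 0  regs=(0,0,0,0)
  step pc=4: andi  r3, r3, 8  regs=(0,0,0,0)
  step pc=5: ori   r1, r2, 8  regs=(0,8,0,0)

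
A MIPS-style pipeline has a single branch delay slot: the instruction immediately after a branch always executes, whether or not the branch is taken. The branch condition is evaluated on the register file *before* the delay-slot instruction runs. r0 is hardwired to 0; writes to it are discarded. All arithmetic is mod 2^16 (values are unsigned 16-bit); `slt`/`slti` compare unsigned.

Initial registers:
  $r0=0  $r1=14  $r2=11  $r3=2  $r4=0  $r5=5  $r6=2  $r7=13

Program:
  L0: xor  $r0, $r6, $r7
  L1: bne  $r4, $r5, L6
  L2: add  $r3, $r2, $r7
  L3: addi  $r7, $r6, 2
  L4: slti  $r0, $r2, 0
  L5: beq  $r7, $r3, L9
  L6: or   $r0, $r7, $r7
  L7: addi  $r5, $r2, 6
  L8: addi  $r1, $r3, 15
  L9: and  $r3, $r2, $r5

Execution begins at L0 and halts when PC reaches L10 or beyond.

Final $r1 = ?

  step pc=0: xor  $r0, $r6, $r7  regs=(0,14,11,2,0,5,2,13)
  step pc=1: bne  $r4, $r5, L6  cond=T  regs=(0,14,11,2,0,5,2,13)
  step pc=2: add  $r3, $r2, $r7  regs=(0,14,11,24,0,5,2,13)
  step pc=6: or   $r0, $r7, $r7  regs=(0,14,11,24,0,5,2,13)
  step pc=7: addi  $r5, $r2, 6  regs=(0,14,11,24,0,17,2,13)
  step pc=8: addi  $r1, $r3, 15  regs=(0,39,11,24,0,17,2,13)
  step pc=9: and  $r3, $r2, $r5  regs=(0,39,11,1,0,17,2,13)

39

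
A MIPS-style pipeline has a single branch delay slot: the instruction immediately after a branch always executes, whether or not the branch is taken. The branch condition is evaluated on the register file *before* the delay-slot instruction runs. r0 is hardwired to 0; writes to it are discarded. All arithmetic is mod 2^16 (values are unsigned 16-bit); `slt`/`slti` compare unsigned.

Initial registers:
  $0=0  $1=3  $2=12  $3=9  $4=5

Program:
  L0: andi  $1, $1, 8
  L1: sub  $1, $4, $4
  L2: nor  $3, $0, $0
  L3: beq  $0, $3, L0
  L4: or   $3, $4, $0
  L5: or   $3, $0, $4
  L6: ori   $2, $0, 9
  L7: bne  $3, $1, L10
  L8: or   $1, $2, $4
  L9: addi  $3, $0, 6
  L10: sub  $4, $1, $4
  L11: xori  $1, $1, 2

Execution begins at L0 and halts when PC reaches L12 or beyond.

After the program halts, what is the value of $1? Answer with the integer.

15

[0] andi  $1, $1, 8  →  {$0:0, $1:0, $2:12, $3:9, $4:5}
[1] sub  $1, $4, $4  →  {$0:0, $1:0, $2:12, $3:9, $4:5}
[2] nor  $3, $0, $0  →  {$0:0, $1:0, $2:12, $3:65535, $4:5}
[3] beq  $0, $3, L0  →  {$0:0, $1:0, $2:12, $3:65535, $4:5}  ⟨branch fallthrough⟩
[4] or   $3, $4, $0  →  {$0:0, $1:0, $2:12, $3:5, $4:5}
[5] or   $3, $0, $4  →  {$0:0, $1:0, $2:12, $3:5, $4:5}
[6] ori   $2, $0, 9  →  {$0:0, $1:0, $2:9, $3:5, $4:5}
[7] bne  $3, $1, L10  →  {$0:0, $1:0, $2:9, $3:5, $4:5}  ⟨branch taken⟩
[8] or   $1, $2, $4  →  {$0:0, $1:13, $2:9, $3:5, $4:5}
[10] sub  $4, $1, $4  →  {$0:0, $1:13, $2:9, $3:5, $4:8}
[11] xori  $1, $1, 2  →  {$0:0, $1:15, $2:9, $3:5, $4:8}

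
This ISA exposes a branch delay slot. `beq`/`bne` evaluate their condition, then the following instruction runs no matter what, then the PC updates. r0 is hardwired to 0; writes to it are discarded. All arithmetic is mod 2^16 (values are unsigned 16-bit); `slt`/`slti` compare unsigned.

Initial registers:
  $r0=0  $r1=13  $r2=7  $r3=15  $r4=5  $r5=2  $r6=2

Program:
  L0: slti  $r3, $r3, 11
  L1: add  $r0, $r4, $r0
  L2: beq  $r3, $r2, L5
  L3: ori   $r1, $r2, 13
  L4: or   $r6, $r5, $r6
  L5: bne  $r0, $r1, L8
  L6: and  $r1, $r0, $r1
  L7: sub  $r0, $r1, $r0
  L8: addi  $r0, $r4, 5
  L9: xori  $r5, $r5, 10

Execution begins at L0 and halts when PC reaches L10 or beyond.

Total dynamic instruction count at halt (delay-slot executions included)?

9

  step pc=0: slti  $r3, $r3, 11  regs=(0,13,7,0,5,2,2)
  step pc=1: add  $r0, $r4, $r0  regs=(0,13,7,0,5,2,2)
  step pc=2: beq  $r3, $r2, L5  cond=F  regs=(0,13,7,0,5,2,2)
  step pc=3: ori   $r1, $r2, 13  regs=(0,15,7,0,5,2,2)
  step pc=4: or   $r6, $r5, $r6  regs=(0,15,7,0,5,2,2)
  step pc=5: bne  $r0, $r1, L8  cond=T  regs=(0,15,7,0,5,2,2)
  step pc=6: and  $r1, $r0, $r1  regs=(0,0,7,0,5,2,2)
  step pc=8: addi  $r0, $r4, 5  regs=(0,0,7,0,5,2,2)
  step pc=9: xori  $r5, $r5, 10  regs=(0,0,7,0,5,8,2)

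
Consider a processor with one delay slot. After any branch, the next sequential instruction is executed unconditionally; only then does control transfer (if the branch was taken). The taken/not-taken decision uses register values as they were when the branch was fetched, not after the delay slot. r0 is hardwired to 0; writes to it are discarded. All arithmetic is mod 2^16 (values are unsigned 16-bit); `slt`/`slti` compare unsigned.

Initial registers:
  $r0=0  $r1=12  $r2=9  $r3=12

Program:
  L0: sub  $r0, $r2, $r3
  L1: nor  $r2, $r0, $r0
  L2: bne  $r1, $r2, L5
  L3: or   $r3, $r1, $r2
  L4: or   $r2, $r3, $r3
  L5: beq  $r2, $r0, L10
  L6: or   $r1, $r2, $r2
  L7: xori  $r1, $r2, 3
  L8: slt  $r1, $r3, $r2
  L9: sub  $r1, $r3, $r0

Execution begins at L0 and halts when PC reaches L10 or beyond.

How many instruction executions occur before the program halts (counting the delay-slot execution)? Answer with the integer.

#0 sub  $r0, $r2, $r3 ; 0/12/9/12
#1 nor  $r2, $r0, $r0 ; 0/12/65535/12
#2 bne  $r1, $r2, L5 ; 0/12/65535/12 ; →target
#3 or   $r3, $r1, $r2 ; 0/12/65535/65535
#5 beq  $r2, $r0, L10 ; 0/12/65535/65535 ; →fallthru
#6 or   $r1, $r2, $r2 ; 0/65535/65535/65535
#7 xori  $r1, $r2, 3 ; 0/65532/65535/65535
#8 slt  $r1, $r3, $r2 ; 0/0/65535/65535
#9 sub  $r1, $r3, $r0 ; 0/65535/65535/65535

9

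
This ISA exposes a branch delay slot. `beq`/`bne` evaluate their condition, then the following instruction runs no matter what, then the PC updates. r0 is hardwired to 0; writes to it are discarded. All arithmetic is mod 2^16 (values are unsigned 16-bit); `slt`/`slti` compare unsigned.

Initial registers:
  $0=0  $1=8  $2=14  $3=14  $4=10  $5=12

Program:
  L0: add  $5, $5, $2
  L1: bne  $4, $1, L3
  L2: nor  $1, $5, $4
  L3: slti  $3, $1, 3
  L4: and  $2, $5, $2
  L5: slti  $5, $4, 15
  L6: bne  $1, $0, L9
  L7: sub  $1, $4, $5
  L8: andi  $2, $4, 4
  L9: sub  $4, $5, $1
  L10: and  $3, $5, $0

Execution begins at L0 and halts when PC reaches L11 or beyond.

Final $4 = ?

PC=0  add  $5, $5, $2        | $0=0 $1=8 $2=14 $3=14 $4=10 $5=26
PC=1  bne  $4, $1, L3        | $0=0 $1=8 $2=14 $3=14 $4=10 $5=26  [TAKEN]
PC=2  nor  $1, $5, $4        | $0=0 $1=65509 $2=14 $3=14 $4=10 $5=26
PC=3  slti  $3, $1, 3        | $0=0 $1=65509 $2=14 $3=0 $4=10 $5=26
PC=4  and  $2, $5, $2        | $0=0 $1=65509 $2=10 $3=0 $4=10 $5=26
PC=5  slti  $5, $4, 15       | $0=0 $1=65509 $2=10 $3=0 $4=10 $5=1
PC=6  bne  $1, $0, L9        | $0=0 $1=65509 $2=10 $3=0 $4=10 $5=1  [TAKEN]
PC=7  sub  $1, $4, $5        | $0=0 $1=9 $2=10 $3=0 $4=10 $5=1
PC=9  sub  $4, $5, $1        | $0=0 $1=9 $2=10 $3=0 $4=65528 $5=1
PC=10 and  $3, $5, $0        | $0=0 $1=9 $2=10 $3=0 $4=65528 $5=1

65528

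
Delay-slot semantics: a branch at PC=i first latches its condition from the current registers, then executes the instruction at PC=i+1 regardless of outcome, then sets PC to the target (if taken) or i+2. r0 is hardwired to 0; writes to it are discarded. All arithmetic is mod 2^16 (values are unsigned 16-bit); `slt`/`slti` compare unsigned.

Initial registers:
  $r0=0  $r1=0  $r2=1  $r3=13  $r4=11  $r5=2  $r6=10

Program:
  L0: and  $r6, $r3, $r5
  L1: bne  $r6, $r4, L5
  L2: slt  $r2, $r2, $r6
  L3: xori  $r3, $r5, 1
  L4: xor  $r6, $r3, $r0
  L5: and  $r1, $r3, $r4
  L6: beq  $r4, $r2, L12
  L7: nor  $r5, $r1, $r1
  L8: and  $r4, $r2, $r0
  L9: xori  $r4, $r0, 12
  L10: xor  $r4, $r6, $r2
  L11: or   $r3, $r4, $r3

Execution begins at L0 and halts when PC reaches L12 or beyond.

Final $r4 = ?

0

PC=0  and  $r6, $r3, $r5     | $r0=0 $r1=0 $r2=1 $r3=13 $r4=11 $r5=2 $r6=0
PC=1  bne  $r6, $r4, L5      | $r0=0 $r1=0 $r2=1 $r3=13 $r4=11 $r5=2 $r6=0  [TAKEN]
PC=2  slt  $r2, $r2, $r6     | $r0=0 $r1=0 $r2=0 $r3=13 $r4=11 $r5=2 $r6=0
PC=5  and  $r1, $r3, $r4     | $r0=0 $r1=9 $r2=0 $r3=13 $r4=11 $r5=2 $r6=0
PC=6  beq  $r4, $r2, L12     | $r0=0 $r1=9 $r2=0 $r3=13 $r4=11 $r5=2 $r6=0  [not taken]
PC=7  nor  $r5, $r1, $r1     | $r0=0 $r1=9 $r2=0 $r3=13 $r4=11 $r5=65526 $r6=0
PC=8  and  $r4, $r2, $r0     | $r0=0 $r1=9 $r2=0 $r3=13 $r4=0 $r5=65526 $r6=0
PC=9  xori  $r4, $r0, 12     | $r0=0 $r1=9 $r2=0 $r3=13 $r4=12 $r5=65526 $r6=0
PC=10 xor  $r4, $r6, $r2     | $r0=0 $r1=9 $r2=0 $r3=13 $r4=0 $r5=65526 $r6=0
PC=11 or   $r3, $r4, $r3     | $r0=0 $r1=9 $r2=0 $r3=13 $r4=0 $r5=65526 $r6=0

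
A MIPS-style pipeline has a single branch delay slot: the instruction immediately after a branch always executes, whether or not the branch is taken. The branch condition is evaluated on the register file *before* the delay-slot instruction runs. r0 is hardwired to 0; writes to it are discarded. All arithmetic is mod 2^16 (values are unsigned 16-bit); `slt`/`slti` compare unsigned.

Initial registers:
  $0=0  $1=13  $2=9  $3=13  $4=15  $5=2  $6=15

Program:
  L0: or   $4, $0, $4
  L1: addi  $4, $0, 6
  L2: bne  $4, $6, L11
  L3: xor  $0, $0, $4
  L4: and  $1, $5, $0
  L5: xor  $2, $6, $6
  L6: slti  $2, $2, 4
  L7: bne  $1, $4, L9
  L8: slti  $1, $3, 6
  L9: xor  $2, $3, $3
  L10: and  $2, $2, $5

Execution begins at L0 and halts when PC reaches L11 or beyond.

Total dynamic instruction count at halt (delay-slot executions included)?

  step pc=0: or   $4, $0, $4  regs=(0,13,9,13,15,2,15)
  step pc=1: addi  $4, $0, 6  regs=(0,13,9,13,6,2,15)
  step pc=2: bne  $4, $6, L11  cond=T  regs=(0,13,9,13,6,2,15)
  step pc=3: xor  $0, $0, $4  regs=(0,13,9,13,6,2,15)

4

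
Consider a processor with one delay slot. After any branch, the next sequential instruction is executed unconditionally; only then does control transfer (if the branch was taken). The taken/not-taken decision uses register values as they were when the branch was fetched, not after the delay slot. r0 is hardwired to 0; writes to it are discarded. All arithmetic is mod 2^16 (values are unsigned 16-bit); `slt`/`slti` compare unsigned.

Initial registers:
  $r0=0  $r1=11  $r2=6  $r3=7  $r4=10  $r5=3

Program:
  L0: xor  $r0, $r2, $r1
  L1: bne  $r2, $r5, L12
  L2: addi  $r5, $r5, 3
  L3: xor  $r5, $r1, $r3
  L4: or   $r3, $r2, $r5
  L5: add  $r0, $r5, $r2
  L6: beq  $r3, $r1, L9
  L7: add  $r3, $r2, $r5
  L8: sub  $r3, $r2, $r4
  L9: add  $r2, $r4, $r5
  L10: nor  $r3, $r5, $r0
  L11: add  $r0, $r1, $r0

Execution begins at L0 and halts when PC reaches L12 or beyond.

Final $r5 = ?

6

PC=0  xor  $r0, $r2, $r1     | $r0=0 $r1=11 $r2=6 $r3=7 $r4=10 $r5=3
PC=1  bne  $r2, $r5, L12     | $r0=0 $r1=11 $r2=6 $r3=7 $r4=10 $r5=3  [TAKEN]
PC=2  addi  $r5, $r5, 3      | $r0=0 $r1=11 $r2=6 $r3=7 $r4=10 $r5=6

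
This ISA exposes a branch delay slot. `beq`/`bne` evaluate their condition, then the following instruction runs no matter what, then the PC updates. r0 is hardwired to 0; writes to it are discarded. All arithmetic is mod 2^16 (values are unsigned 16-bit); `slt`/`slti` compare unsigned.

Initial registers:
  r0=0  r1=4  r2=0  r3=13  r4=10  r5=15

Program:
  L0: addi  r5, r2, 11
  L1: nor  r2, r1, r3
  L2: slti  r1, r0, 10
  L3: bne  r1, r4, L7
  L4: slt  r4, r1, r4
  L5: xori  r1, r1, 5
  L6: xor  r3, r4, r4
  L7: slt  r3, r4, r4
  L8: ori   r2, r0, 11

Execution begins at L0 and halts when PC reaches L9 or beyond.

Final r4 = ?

1

[0] addi  r5, r2, 11  →  {r0:0, r1:4, r2:0, r3:13, r4:10, r5:11}
[1] nor  r2, r1, r3  →  {r0:0, r1:4, r2:65522, r3:13, r4:10, r5:11}
[2] slti  r1, r0, 10  →  {r0:0, r1:1, r2:65522, r3:13, r4:10, r5:11}
[3] bne  r1, r4, L7  →  {r0:0, r1:1, r2:65522, r3:13, r4:10, r5:11}  ⟨branch taken⟩
[4] slt  r4, r1, r4  →  {r0:0, r1:1, r2:65522, r3:13, r4:1, r5:11}
[7] slt  r3, r4, r4  →  {r0:0, r1:1, r2:65522, r3:0, r4:1, r5:11}
[8] ori   r2, r0, 11  →  {r0:0, r1:1, r2:11, r3:0, r4:1, r5:11}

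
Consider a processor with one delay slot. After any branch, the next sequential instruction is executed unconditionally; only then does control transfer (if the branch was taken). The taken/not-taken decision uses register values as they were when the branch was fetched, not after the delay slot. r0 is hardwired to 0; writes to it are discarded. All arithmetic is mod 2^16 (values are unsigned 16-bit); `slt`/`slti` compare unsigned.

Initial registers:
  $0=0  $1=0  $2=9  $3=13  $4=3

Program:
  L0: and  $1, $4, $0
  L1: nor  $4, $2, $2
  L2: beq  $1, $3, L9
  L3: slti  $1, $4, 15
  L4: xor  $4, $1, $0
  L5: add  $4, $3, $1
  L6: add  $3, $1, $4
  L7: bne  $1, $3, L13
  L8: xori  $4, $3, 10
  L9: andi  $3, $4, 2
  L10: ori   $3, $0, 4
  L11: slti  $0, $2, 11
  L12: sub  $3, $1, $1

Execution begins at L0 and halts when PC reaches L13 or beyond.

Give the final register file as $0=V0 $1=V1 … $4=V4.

$0=0 $1=0 $2=9 $3=13 $4=7

[0] and  $1, $4, $0  →  {$0:0, $1:0, $2:9, $3:13, $4:3}
[1] nor  $4, $2, $2  →  {$0:0, $1:0, $2:9, $3:13, $4:65526}
[2] beq  $1, $3, L9  →  {$0:0, $1:0, $2:9, $3:13, $4:65526}  ⟨branch fallthrough⟩
[3] slti  $1, $4, 15  →  {$0:0, $1:0, $2:9, $3:13, $4:65526}
[4] xor  $4, $1, $0  →  {$0:0, $1:0, $2:9, $3:13, $4:0}
[5] add  $4, $3, $1  →  {$0:0, $1:0, $2:9, $3:13, $4:13}
[6] add  $3, $1, $4  →  {$0:0, $1:0, $2:9, $3:13, $4:13}
[7] bne  $1, $3, L13  →  {$0:0, $1:0, $2:9, $3:13, $4:13}  ⟨branch taken⟩
[8] xori  $4, $3, 10  →  {$0:0, $1:0, $2:9, $3:13, $4:7}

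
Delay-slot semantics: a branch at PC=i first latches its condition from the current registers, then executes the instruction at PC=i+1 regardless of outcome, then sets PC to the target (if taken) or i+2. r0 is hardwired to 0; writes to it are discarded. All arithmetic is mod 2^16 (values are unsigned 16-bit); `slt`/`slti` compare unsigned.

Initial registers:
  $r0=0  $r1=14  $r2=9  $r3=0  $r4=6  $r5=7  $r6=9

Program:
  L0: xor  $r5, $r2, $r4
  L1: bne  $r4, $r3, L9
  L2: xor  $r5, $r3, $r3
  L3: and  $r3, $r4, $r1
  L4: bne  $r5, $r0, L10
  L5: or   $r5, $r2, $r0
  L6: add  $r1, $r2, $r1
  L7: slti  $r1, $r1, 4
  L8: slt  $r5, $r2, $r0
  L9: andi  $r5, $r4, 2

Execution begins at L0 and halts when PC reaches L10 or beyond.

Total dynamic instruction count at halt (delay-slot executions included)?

#0 xor  $r5, $r2, $r4 ; 0/14/9/0/6/15/9
#1 bne  $r4, $r3, L9 ; 0/14/9/0/6/15/9 ; →target
#2 xor  $r5, $r3, $r3 ; 0/14/9/0/6/0/9
#9 andi  $r5, $r4, 2 ; 0/14/9/0/6/2/9

4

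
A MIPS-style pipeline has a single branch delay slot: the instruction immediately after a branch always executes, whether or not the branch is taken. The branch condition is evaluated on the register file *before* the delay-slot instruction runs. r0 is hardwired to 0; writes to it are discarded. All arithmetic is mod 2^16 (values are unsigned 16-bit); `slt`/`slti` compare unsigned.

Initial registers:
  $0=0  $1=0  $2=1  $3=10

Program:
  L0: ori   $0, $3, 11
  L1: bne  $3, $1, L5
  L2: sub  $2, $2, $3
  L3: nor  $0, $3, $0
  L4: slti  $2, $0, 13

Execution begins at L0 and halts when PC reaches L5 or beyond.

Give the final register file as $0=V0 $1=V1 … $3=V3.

$0=0 $1=0 $2=65527 $3=10

  step pc=0: ori   $0, $3, 11  regs=(0,0,1,10)
  step pc=1: bne  $3, $1, L5  cond=T  regs=(0,0,1,10)
  step pc=2: sub  $2, $2, $3  regs=(0,0,65527,10)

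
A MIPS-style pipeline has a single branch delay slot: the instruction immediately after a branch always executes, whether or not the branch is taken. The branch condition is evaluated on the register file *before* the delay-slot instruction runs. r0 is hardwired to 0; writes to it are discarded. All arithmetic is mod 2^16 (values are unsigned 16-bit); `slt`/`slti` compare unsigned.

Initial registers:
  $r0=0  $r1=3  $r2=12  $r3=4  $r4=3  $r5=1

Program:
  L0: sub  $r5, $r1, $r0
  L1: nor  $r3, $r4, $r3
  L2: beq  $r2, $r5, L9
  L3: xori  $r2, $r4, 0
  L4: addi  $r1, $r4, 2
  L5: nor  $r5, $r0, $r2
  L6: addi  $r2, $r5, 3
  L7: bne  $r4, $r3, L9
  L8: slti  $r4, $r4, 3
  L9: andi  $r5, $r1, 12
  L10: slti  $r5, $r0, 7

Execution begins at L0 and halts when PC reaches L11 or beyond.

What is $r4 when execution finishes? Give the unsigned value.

PC=0  sub  $r5, $r1, $r0     | $r0=0 $r1=3 $r2=12 $r3=4 $r4=3 $r5=3
PC=1  nor  $r3, $r4, $r3     | $r0=0 $r1=3 $r2=12 $r3=65528 $r4=3 $r5=3
PC=2  beq  $r2, $r5, L9      | $r0=0 $r1=3 $r2=12 $r3=65528 $r4=3 $r5=3  [not taken]
PC=3  xori  $r2, $r4, 0      | $r0=0 $r1=3 $r2=3 $r3=65528 $r4=3 $r5=3
PC=4  addi  $r1, $r4, 2      | $r0=0 $r1=5 $r2=3 $r3=65528 $r4=3 $r5=3
PC=5  nor  $r5, $r0, $r2     | $r0=0 $r1=5 $r2=3 $r3=65528 $r4=3 $r5=65532
PC=6  addi  $r2, $r5, 3      | $r0=0 $r1=5 $r2=65535 $r3=65528 $r4=3 $r5=65532
PC=7  bne  $r4, $r3, L9      | $r0=0 $r1=5 $r2=65535 $r3=65528 $r4=3 $r5=65532  [TAKEN]
PC=8  slti  $r4, $r4, 3      | $r0=0 $r1=5 $r2=65535 $r3=65528 $r4=0 $r5=65532
PC=9  andi  $r5, $r1, 12     | $r0=0 $r1=5 $r2=65535 $r3=65528 $r4=0 $r5=4
PC=10 slti  $r5, $r0, 7      | $r0=0 $r1=5 $r2=65535 $r3=65528 $r4=0 $r5=1

0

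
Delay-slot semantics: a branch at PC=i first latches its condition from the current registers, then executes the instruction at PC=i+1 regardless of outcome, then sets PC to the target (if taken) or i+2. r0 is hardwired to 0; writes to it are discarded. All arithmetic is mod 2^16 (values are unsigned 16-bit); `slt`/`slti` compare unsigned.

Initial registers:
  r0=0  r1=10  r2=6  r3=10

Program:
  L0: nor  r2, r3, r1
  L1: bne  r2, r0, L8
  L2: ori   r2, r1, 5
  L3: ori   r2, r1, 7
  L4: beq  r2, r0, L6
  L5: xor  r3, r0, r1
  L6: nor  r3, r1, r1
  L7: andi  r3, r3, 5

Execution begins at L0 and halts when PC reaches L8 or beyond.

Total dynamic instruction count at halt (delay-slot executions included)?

3

PC=0  nor  r2, r3, r1        | r0=0 r1=10 r2=65525 r3=10
PC=1  bne  r2, r0, L8        | r0=0 r1=10 r2=65525 r3=10  [TAKEN]
PC=2  ori   r2, r1, 5        | r0=0 r1=10 r2=15 r3=10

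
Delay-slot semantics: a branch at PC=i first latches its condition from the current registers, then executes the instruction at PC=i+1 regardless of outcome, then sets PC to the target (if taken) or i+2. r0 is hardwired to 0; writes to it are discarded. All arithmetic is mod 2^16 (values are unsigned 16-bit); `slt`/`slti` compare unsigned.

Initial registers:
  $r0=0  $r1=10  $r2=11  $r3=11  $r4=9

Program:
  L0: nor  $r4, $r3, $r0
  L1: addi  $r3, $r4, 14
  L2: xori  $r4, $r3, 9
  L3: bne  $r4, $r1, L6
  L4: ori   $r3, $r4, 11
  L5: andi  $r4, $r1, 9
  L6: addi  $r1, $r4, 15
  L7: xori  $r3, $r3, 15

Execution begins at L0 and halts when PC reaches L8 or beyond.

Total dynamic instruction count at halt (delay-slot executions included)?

#0 nor  $r4, $r3, $r0 ; 0/10/11/11/65524
#1 addi  $r3, $r4, 14 ; 0/10/11/2/65524
#2 xori  $r4, $r3, 9 ; 0/10/11/2/11
#3 bne  $r4, $r1, L6 ; 0/10/11/2/11 ; →target
#4 ori   $r3, $r4, 11 ; 0/10/11/11/11
#6 addi  $r1, $r4, 15 ; 0/26/11/11/11
#7 xori  $r3, $r3, 15 ; 0/26/11/4/11

7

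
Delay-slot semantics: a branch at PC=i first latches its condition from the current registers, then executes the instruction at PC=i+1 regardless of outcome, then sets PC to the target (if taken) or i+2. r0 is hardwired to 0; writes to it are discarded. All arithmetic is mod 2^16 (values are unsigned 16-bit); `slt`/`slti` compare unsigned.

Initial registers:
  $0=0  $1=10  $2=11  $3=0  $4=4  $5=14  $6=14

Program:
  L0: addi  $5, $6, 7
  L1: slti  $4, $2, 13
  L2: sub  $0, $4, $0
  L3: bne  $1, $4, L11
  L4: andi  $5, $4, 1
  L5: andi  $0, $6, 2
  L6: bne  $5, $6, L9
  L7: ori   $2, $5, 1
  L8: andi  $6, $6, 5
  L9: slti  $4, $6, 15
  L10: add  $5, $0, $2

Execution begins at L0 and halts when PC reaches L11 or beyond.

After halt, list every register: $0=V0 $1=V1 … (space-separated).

$0=0 $1=10 $2=11 $3=0 $4=1 $5=1 $6=14

PC=0  addi  $5, $6, 7        | $0=0 $1=10 $2=11 $3=0 $4=4 $5=21 $6=14
PC=1  slti  $4, $2, 13       | $0=0 $1=10 $2=11 $3=0 $4=1 $5=21 $6=14
PC=2  sub  $0, $4, $0        | $0=0 $1=10 $2=11 $3=0 $4=1 $5=21 $6=14
PC=3  bne  $1, $4, L11       | $0=0 $1=10 $2=11 $3=0 $4=1 $5=21 $6=14  [TAKEN]
PC=4  andi  $5, $4, 1        | $0=0 $1=10 $2=11 $3=0 $4=1 $5=1 $6=14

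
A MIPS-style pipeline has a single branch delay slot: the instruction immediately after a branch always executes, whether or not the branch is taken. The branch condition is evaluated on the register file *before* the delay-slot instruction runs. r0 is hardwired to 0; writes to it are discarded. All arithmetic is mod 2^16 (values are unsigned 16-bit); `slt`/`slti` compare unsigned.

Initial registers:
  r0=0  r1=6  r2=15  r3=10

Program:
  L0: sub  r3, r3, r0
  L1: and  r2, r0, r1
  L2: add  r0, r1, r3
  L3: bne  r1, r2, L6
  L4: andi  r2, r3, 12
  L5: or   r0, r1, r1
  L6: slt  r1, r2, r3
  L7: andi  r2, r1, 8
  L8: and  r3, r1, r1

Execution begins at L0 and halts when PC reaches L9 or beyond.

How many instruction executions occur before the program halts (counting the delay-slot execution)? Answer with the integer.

PC=0  sub  r3, r3, r0        | r0=0 r1=6 r2=15 r3=10
PC=1  and  r2, r0, r1        | r0=0 r1=6 r2=0 r3=10
PC=2  add  r0, r1, r3        | r0=0 r1=6 r2=0 r3=10
PC=3  bne  r1, r2, L6        | r0=0 r1=6 r2=0 r3=10  [TAKEN]
PC=4  andi  r2, r3, 12       | r0=0 r1=6 r2=8 r3=10
PC=6  slt  r1, r2, r3        | r0=0 r1=1 r2=8 r3=10
PC=7  andi  r2, r1, 8        | r0=0 r1=1 r2=0 r3=10
PC=8  and  r3, r1, r1        | r0=0 r1=1 r2=0 r3=1

8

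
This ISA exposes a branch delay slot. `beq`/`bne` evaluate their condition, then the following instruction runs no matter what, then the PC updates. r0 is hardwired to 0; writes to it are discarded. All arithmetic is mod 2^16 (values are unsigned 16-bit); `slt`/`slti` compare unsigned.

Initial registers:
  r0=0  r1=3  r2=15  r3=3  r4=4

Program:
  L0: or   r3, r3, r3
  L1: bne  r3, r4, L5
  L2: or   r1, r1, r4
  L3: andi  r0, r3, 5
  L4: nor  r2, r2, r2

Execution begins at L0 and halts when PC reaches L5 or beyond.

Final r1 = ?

PC=0  or   r3, r3, r3        | r0=0 r1=3 r2=15 r3=3 r4=4
PC=1  bne  r3, r4, L5        | r0=0 r1=3 r2=15 r3=3 r4=4  [TAKEN]
PC=2  or   r1, r1, r4        | r0=0 r1=7 r2=15 r3=3 r4=4

7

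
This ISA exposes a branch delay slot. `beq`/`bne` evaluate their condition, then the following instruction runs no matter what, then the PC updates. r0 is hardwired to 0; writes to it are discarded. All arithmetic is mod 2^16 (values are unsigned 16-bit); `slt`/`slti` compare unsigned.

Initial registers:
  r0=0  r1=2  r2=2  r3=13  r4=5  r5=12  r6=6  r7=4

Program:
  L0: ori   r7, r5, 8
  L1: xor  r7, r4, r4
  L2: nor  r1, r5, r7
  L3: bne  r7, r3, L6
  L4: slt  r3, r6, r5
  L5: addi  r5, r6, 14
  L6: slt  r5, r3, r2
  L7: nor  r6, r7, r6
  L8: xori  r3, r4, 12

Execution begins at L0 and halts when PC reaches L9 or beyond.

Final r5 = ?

#0 ori   r7, r5, 8 ; 0/2/2/13/5/12/6/12
#1 xor  r7, r4, r4 ; 0/2/2/13/5/12/6/0
#2 nor  r1, r5, r7 ; 0/65523/2/13/5/12/6/0
#3 bne  r7, r3, L6 ; 0/65523/2/13/5/12/6/0 ; →target
#4 slt  r3, r6, r5 ; 0/65523/2/1/5/12/6/0
#6 slt  r5, r3, r2 ; 0/65523/2/1/5/1/6/0
#7 nor  r6, r7, r6 ; 0/65523/2/1/5/1/65529/0
#8 xori  r3, r4, 12 ; 0/65523/2/9/5/1/65529/0

1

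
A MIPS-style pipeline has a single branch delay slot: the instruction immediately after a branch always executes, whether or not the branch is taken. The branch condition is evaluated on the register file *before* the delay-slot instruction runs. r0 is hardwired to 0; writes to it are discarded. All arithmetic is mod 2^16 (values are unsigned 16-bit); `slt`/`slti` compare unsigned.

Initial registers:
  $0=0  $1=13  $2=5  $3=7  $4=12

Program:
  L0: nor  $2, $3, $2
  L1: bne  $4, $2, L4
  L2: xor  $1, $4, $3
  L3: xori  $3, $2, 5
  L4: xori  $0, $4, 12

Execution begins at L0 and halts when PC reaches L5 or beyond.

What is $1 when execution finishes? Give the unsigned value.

11

PC=0  nor  $2, $3, $2        | $0=0 $1=13 $2=65528 $3=7 $4=12
PC=1  bne  $4, $2, L4        | $0=0 $1=13 $2=65528 $3=7 $4=12  [TAKEN]
PC=2  xor  $1, $4, $3        | $0=0 $1=11 $2=65528 $3=7 $4=12
PC=4  xori  $0, $4, 12       | $0=0 $1=11 $2=65528 $3=7 $4=12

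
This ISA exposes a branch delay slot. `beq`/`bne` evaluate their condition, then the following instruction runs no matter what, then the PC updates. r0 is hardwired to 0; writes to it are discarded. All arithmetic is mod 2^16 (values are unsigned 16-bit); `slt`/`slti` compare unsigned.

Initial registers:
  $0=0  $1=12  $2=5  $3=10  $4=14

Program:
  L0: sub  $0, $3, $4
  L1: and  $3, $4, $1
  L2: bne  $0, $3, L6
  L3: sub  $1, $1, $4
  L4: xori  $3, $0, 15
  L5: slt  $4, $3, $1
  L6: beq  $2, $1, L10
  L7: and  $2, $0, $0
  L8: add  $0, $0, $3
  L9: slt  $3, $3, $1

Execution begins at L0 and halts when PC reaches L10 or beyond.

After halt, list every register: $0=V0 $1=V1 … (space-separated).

$0=0 $1=65534 $2=0 $3=1 $4=14

PC=0  sub  $0, $3, $4        | $0=0 $1=12 $2=5 $3=10 $4=14
PC=1  and  $3, $4, $1        | $0=0 $1=12 $2=5 $3=12 $4=14
PC=2  bne  $0, $3, L6        | $0=0 $1=12 $2=5 $3=12 $4=14  [TAKEN]
PC=3  sub  $1, $1, $4        | $0=0 $1=65534 $2=5 $3=12 $4=14
PC=6  beq  $2, $1, L10       | $0=0 $1=65534 $2=5 $3=12 $4=14  [not taken]
PC=7  and  $2, $0, $0        | $0=0 $1=65534 $2=0 $3=12 $4=14
PC=8  add  $0, $0, $3        | $0=0 $1=65534 $2=0 $3=12 $4=14
PC=9  slt  $3, $3, $1        | $0=0 $1=65534 $2=0 $3=1 $4=14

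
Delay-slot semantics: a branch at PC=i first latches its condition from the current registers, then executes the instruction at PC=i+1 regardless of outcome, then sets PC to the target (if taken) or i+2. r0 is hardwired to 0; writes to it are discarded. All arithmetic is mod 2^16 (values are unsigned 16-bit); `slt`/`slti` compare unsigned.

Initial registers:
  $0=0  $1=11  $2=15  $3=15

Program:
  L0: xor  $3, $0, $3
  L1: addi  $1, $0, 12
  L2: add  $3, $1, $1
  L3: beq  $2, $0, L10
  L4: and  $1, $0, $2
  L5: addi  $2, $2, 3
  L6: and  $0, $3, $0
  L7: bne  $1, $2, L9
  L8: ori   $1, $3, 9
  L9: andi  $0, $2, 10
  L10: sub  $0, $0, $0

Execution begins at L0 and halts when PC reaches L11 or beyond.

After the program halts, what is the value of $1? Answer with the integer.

PC=0  xor  $3, $0, $3        | $0=0 $1=11 $2=15 $3=15
PC=1  addi  $1, $0, 12       | $0=0 $1=12 $2=15 $3=15
PC=2  add  $3, $1, $1        | $0=0 $1=12 $2=15 $3=24
PC=3  beq  $2, $0, L10       | $0=0 $1=12 $2=15 $3=24  [not taken]
PC=4  and  $1, $0, $2        | $0=0 $1=0 $2=15 $3=24
PC=5  addi  $2, $2, 3        | $0=0 $1=0 $2=18 $3=24
PC=6  and  $0, $3, $0        | $0=0 $1=0 $2=18 $3=24
PC=7  bne  $1, $2, L9        | $0=0 $1=0 $2=18 $3=24  [TAKEN]
PC=8  ori   $1, $3, 9        | $0=0 $1=25 $2=18 $3=24
PC=9  andi  $0, $2, 10       | $0=0 $1=25 $2=18 $3=24
PC=10 sub  $0, $0, $0        | $0=0 $1=25 $2=18 $3=24

25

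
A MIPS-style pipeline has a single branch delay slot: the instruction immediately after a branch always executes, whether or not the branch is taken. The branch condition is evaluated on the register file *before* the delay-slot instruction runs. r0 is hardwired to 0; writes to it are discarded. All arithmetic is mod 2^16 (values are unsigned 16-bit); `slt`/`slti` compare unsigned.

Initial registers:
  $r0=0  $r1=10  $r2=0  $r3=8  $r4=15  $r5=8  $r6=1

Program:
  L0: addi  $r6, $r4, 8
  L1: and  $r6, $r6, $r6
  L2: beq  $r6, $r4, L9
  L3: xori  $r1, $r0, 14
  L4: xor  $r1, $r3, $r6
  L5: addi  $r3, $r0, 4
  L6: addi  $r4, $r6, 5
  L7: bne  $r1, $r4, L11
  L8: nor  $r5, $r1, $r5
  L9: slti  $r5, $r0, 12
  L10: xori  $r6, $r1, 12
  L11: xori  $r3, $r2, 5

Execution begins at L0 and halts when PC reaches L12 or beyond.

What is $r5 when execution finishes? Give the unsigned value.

65504

  step pc=0: addi  $r6, $r4, 8  regs=(0,10,0,8,15,8,23)
  step pc=1: and  $r6, $r6, $r6  regs=(0,10,0,8,15,8,23)
  step pc=2: beq  $r6, $r4, L9  cond=F  regs=(0,10,0,8,15,8,23)
  step pc=3: xori  $r1, $r0, 14  regs=(0,14,0,8,15,8,23)
  step pc=4: xor  $r1, $r3, $r6  regs=(0,31,0,8,15,8,23)
  step pc=5: addi  $r3, $r0, 4  regs=(0,31,0,4,15,8,23)
  step pc=6: addi  $r4, $r6, 5  regs=(0,31,0,4,28,8,23)
  step pc=7: bne  $r1, $r4, L11  cond=T  regs=(0,31,0,4,28,8,23)
  step pc=8: nor  $r5, $r1, $r5  regs=(0,31,0,4,28,65504,23)
  step pc=11: xori  $r3, $r2, 5  regs=(0,31,0,5,28,65504,23)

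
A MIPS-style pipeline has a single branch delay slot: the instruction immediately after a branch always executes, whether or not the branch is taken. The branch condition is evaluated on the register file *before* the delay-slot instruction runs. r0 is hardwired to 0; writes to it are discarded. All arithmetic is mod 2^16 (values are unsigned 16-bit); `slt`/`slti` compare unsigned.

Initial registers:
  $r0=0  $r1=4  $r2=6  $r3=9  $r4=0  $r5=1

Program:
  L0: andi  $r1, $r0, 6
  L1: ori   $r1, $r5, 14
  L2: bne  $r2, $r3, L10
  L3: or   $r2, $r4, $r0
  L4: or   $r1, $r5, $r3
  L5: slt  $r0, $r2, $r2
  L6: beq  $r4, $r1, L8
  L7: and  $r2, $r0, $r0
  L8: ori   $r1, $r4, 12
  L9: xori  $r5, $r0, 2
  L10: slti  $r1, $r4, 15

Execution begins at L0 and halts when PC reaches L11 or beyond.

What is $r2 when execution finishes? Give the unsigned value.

  step pc=0: andi  $r1, $r0, 6  regs=(0,0,6,9,0,1)
  step pc=1: ori   $r1, $r5, 14  regs=(0,15,6,9,0,1)
  step pc=2: bne  $r2, $r3, L10  cond=T  regs=(0,15,6,9,0,1)
  step pc=3: or   $r2, $r4, $r0  regs=(0,15,0,9,0,1)
  step pc=10: slti  $r1, $r4, 15  regs=(0,1,0,9,0,1)

0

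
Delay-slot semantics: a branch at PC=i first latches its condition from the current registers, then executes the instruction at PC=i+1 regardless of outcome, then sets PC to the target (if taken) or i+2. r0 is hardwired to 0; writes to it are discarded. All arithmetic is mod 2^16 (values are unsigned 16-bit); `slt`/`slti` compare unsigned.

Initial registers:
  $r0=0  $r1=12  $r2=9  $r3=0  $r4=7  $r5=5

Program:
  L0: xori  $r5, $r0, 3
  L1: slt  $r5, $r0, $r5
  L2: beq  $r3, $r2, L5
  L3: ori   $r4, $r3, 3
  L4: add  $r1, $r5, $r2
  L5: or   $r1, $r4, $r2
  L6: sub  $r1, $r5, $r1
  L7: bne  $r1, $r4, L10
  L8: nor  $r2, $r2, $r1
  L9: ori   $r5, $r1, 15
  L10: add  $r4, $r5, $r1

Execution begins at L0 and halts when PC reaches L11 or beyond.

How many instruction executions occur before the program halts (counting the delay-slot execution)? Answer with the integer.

10

  step pc=0: xori  $r5, $r0, 3  regs=(0,12,9,0,7,3)
  step pc=1: slt  $r5, $r0, $r5  regs=(0,12,9,0,7,1)
  step pc=2: beq  $r3, $r2, L5  cond=F  regs=(0,12,9,0,7,1)
  step pc=3: ori   $r4, $r3, 3  regs=(0,12,9,0,3,1)
  step pc=4: add  $r1, $r5, $r2  regs=(0,10,9,0,3,1)
  step pc=5: or   $r1, $r4, $r2  regs=(0,11,9,0,3,1)
  step pc=6: sub  $r1, $r5, $r1  regs=(0,65526,9,0,3,1)
  step pc=7: bne  $r1, $r4, L10  cond=T  regs=(0,65526,9,0,3,1)
  step pc=8: nor  $r2, $r2, $r1  regs=(0,65526,0,0,3,1)
  step pc=10: add  $r4, $r5, $r1  regs=(0,65526,0,0,65527,1)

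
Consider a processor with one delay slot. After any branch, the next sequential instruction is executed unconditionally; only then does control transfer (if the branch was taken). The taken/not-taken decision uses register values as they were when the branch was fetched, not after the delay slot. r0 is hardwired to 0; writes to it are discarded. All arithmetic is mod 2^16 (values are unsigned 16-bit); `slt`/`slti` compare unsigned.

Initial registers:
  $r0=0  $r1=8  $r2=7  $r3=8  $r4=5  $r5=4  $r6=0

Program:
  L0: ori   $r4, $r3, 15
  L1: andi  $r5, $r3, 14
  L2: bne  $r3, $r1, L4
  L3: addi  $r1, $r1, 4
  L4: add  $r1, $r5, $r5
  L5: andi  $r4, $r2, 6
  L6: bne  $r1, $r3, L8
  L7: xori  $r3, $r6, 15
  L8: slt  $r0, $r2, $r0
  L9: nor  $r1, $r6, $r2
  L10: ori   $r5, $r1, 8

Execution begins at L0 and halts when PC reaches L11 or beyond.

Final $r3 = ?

15

[0] ori   $r4, $r3, 15  →  {$r0:0, $r1:8, $r2:7, $r3:8, $r4:15, $r5:4, $r6:0}
[1] andi  $r5, $r3, 14  →  {$r0:0, $r1:8, $r2:7, $r3:8, $r4:15, $r5:8, $r6:0}
[2] bne  $r3, $r1, L4  →  {$r0:0, $r1:8, $r2:7, $r3:8, $r4:15, $r5:8, $r6:0}  ⟨branch fallthrough⟩
[3] addi  $r1, $r1, 4  →  {$r0:0, $r1:12, $r2:7, $r3:8, $r4:15, $r5:8, $r6:0}
[4] add  $r1, $r5, $r5  →  {$r0:0, $r1:16, $r2:7, $r3:8, $r4:15, $r5:8, $r6:0}
[5] andi  $r4, $r2, 6  →  {$r0:0, $r1:16, $r2:7, $r3:8, $r4:6, $r5:8, $r6:0}
[6] bne  $r1, $r3, L8  →  {$r0:0, $r1:16, $r2:7, $r3:8, $r4:6, $r5:8, $r6:0}  ⟨branch taken⟩
[7] xori  $r3, $r6, 15  →  {$r0:0, $r1:16, $r2:7, $r3:15, $r4:6, $r5:8, $r6:0}
[8] slt  $r0, $r2, $r0  →  {$r0:0, $r1:16, $r2:7, $r3:15, $r4:6, $r5:8, $r6:0}
[9] nor  $r1, $r6, $r2  →  {$r0:0, $r1:65528, $r2:7, $r3:15, $r4:6, $r5:8, $r6:0}
[10] ori   $r5, $r1, 8  →  {$r0:0, $r1:65528, $r2:7, $r3:15, $r4:6, $r5:65528, $r6:0}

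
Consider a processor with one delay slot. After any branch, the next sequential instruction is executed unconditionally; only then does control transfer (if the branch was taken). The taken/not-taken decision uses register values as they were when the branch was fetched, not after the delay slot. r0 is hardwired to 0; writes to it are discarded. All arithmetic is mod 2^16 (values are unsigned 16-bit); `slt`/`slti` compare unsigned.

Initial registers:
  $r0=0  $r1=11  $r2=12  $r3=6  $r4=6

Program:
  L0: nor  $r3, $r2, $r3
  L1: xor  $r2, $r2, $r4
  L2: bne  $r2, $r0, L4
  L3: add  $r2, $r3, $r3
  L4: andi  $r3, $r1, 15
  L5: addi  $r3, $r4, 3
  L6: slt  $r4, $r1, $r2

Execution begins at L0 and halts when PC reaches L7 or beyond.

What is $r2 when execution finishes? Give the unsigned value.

65506

[0] nor  $r3, $r2, $r3  →  {$r0:0, $r1:11, $r2:12, $r3:65521, $r4:6}
[1] xor  $r2, $r2, $r4  →  {$r0:0, $r1:11, $r2:10, $r3:65521, $r4:6}
[2] bne  $r2, $r0, L4  →  {$r0:0, $r1:11, $r2:10, $r3:65521, $r4:6}  ⟨branch taken⟩
[3] add  $r2, $r3, $r3  →  {$r0:0, $r1:11, $r2:65506, $r3:65521, $r4:6}
[4] andi  $r3, $r1, 15  →  {$r0:0, $r1:11, $r2:65506, $r3:11, $r4:6}
[5] addi  $r3, $r4, 3  →  {$r0:0, $r1:11, $r2:65506, $r3:9, $r4:6}
[6] slt  $r4, $r1, $r2  →  {$r0:0, $r1:11, $r2:65506, $r3:9, $r4:1}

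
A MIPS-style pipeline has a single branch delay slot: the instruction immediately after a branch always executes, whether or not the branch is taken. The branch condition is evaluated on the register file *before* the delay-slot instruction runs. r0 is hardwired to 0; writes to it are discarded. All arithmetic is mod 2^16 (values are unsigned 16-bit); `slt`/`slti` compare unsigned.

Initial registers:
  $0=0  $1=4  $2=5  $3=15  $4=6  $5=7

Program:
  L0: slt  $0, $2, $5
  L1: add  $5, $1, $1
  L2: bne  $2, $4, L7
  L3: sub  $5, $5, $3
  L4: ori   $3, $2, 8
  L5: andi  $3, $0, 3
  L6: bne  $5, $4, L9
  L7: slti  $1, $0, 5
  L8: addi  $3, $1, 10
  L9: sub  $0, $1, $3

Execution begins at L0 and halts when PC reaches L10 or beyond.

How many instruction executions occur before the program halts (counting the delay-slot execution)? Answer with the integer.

  step pc=0: slt  $0, $2, $5  regs=(0,4,5,15,6,7)
  step pc=1: add  $5, $1, $1  regs=(0,4,5,15,6,8)
  step pc=2: bne  $2, $4, L7  cond=T  regs=(0,4,5,15,6,8)
  step pc=3: sub  $5, $5, $3  regs=(0,4,5,15,6,65529)
  step pc=7: slti  $1, $0, 5  regs=(0,1,5,15,6,65529)
  step pc=8: addi  $3, $1, 10  regs=(0,1,5,11,6,65529)
  step pc=9: sub  $0, $1, $3  regs=(0,1,5,11,6,65529)

7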